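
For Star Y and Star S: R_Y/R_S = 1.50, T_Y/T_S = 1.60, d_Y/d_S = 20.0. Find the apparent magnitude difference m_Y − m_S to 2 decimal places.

3.58

L_Y/L_S = (1.50)²(1.60)⁴ = 14.75.
F_Y/F_S = (L_Y/L_S)/(d_Y/d_S)² = 14.75/400.0 = 0.03686.
m_Y − m_S = −2.5 log₁₀(0.03686) = 3.58.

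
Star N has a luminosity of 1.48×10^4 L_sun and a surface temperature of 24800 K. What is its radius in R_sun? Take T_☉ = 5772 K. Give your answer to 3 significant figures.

R/R_☉ = √(L/L_☉) / (T/T_☉)² = √(1.48×10^4) / (4.297)²
       = 121.7 / 18.46 = 6.590.

6.59 R_sun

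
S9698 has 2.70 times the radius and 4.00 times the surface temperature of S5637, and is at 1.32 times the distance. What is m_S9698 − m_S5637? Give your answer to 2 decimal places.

-7.57

L_S9698/L_S5637 = (2.70)²(4.00)⁴ = 1866.
F_S9698/F_S5637 = (L_S9698/L_S5637)/(d_S9698/d_S5637)² = 1866/1.742 = 1071.
m_S9698 − m_S5637 = −2.5 log₁₀(1071) = -7.57.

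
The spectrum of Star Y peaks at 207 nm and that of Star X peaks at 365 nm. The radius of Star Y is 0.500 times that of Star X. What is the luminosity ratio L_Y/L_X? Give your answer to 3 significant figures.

2.42

Wien's law gives T ∝ 1/λ_max, so T_Y/T_X = λ_X/λ_Y = 365/207 = 1.763.
Then L ∝ R²T⁴ gives L_Y/L_X = (0.500)² × (1.763)⁴ = 0.2500 × 9.667 = 2.417.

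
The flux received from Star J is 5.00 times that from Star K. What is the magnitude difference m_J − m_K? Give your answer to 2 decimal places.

m_J − m_K = −2.5 log₁₀(F_J/F_K) = −2.5 log₁₀(5.00) = −2.5 × (0.699) = -1.747.

-1.75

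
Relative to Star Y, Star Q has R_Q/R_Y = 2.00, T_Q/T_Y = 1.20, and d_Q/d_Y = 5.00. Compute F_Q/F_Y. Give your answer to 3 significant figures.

0.332

L_Q/L_Y = (R_Q/R_Y)²(T_Q/T_Y)⁴ = (2.00)² × (1.20)⁴ = 8.294.
F_Q/F_Y = (L_Q/L_Y)/(d_Q/d_Y)² = 8.294 / (5.00)² = 0.3318.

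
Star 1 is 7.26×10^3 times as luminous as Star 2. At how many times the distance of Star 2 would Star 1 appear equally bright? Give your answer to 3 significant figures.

85.2

Equal flux requires L_1/d_1² = L_2/d_2², so d_1/d_2 = √(L_1/L_2)
= √(7.26×10^3) = 85.21.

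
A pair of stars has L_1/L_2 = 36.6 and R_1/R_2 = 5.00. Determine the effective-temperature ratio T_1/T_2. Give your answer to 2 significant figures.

L ∝ R²T⁴ gives T ∝ (L/R²)^(1/4), so
T_1/T_2 = (36.6 / 5.00²)^(1/4) = (1.464)^(1/4) = 1.100.

1.1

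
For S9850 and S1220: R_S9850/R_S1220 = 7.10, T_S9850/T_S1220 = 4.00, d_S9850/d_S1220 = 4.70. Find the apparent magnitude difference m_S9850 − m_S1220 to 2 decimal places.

L_S9850/L_S1220 = (7.10)²(4.00)⁴ = 1.290×10^4.
F_S9850/F_S1220 = (L_S9850/L_S1220)/(d_S9850/d_S1220)² = 1.290×10^4/22.09 = 584.2.
m_S9850 − m_S1220 = −2.5 log₁₀(584.2) = -6.92.

-6.92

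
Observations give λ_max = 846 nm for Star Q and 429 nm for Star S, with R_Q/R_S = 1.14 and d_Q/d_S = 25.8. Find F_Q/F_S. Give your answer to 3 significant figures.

1.29×10^-4

Wien's law: T_Q/T_S = λ_S/λ_Q = 429/846 = 0.5071.
L_Q/L_S = (R_Q/R_S)²(T_Q/T_S)⁴ = (1.14)²(0.5071)⁴ = 0.08593.
F_Q/F_S = (L_Q/L_S)/(d_Q/d_S)² = 0.08593/(25.8)² = 1.291×10^-4.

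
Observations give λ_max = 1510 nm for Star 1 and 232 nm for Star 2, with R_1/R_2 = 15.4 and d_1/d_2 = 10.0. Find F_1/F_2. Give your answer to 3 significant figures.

Wien's law: T_1/T_2 = λ_2/λ_1 = 232/1510 = 0.1536.
L_1/L_2 = (R_1/R_2)²(T_1/T_2)⁴ = (15.4)²(0.1536)⁴ = 0.1322.
F_1/F_2 = (L_1/L_2)/(d_1/d_2)² = 0.1322/(10.0)² = 0.001322.

0.00132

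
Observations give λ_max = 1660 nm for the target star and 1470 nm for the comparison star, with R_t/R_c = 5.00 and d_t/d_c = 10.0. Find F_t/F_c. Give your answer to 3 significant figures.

Wien's law: T_t/T_c = λ_c/λ_t = 1470/1660 = 0.8855.
L_t/L_c = (R_t/R_c)²(T_t/T_c)⁴ = (5.00)²(0.8855)⁴ = 15.37.
F_t/F_c = (L_t/L_c)/(d_t/d_c)² = 15.37/(10.0)² = 0.1537.

0.154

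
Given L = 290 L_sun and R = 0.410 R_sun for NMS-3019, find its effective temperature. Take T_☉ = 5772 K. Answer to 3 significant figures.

3.72×10^4 K

T/T_☉ = (L/L_☉)^(1/4) / (R/R_☉)^(1/2)
T = 5772 × (290)^(1/4) / √(0.410) = 5772 × 4.127 / 0.6403 = 3.720×10^4 K.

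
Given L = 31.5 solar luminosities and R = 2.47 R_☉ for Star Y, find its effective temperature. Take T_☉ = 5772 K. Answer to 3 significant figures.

T/T_☉ = (L/L_☉)^(1/4) / (R/R_☉)^(1/2)
T = 5772 × (31.5)^(1/4) / √(2.47) = 5772 × 2.369 / 1.572 = 8701 K.

8.70×10^3 K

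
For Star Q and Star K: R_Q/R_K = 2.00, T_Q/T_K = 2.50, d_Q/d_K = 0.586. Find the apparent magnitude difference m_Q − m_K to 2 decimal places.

L_Q/L_K = (2.00)²(2.50)⁴ = 156.2.
F_Q/F_K = (L_Q/L_K)/(d_Q/d_K)² = 156.2/0.3434 = 455.0.
m_Q − m_K = −2.5 log₁₀(455.0) = -6.65.

-6.65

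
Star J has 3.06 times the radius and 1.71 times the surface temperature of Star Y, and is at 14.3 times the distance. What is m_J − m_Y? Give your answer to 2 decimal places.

1.02

L_J/L_Y = (3.06)²(1.71)⁴ = 80.06.
F_J/F_Y = (L_J/L_Y)/(d_J/d_Y)² = 80.06/204.5 = 0.3915.
m_J − m_Y = −2.5 log₁₀(0.3915) = 1.02.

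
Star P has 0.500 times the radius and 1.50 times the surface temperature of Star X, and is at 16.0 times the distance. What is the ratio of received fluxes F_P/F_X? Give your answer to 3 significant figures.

L_P/L_X = (R_P/R_X)²(T_P/T_X)⁴ = (0.500)² × (1.50)⁴ = 1.266.
F_P/F_X = (L_P/L_X)/(d_P/d_X)² = 1.266 / (16.0)² = 0.004944.

0.00494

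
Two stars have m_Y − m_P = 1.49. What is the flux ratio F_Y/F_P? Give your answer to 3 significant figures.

F_Y/F_P = 10^(−(m_Y − m_P)/2.5) = 10^(-1.49/2.5) = 10^-0.596 = 0.2535.

0.254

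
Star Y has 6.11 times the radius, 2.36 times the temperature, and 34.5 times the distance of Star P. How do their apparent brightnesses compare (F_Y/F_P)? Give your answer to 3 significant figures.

L_Y/L_P = (R_Y/R_P)²(T_Y/T_P)⁴ = (6.11)² × (2.36)⁴ = 1158.
F_Y/F_P = (L_Y/L_P)/(d_Y/d_P)² = 1158 / (34.5)² = 0.9730.

0.973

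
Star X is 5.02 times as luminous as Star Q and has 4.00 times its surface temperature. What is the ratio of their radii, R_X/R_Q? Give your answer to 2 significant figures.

0.14

L ∝ R²T⁴ gives R ∝ √L / T², so
R_X/R_Q = √(5.02) / (4.00)² = 2.241 / 16.00 = 0.1400.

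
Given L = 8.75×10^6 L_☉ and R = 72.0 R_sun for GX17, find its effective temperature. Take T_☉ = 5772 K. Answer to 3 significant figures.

T/T_☉ = (L/L_☉)^(1/4) / (R/R_☉)^(1/2)
T = 5772 × (8.75×10^6)^(1/4) / √(72.0) = 5772 × 54.39 / 8.485 = 3.700×10^4 K.

3.70×10^4 K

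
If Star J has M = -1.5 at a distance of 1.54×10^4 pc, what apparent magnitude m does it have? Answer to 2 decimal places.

14.44

m = M + 5 log₁₀(d/10 pc) = -1.5 + 5 log₁₀(1.54×10^4/10)
  = -1.5 + 5 × 3.188 = -1.5 + 15.94 = 14.44.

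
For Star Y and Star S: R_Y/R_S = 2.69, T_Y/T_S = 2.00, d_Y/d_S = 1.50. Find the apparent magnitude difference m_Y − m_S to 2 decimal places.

-4.28

L_Y/L_S = (2.69)²(2.00)⁴ = 115.8.
F_Y/F_S = (L_Y/L_S)/(d_Y/d_S)² = 115.8/2.250 = 51.46.
m_Y − m_S = −2.5 log₁₀(51.46) = -4.28.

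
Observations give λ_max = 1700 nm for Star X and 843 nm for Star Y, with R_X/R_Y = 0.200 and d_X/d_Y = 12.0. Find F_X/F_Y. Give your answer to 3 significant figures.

Wien's law: T_X/T_Y = λ_Y/λ_X = 843/1700 = 0.4959.
L_X/L_Y = (R_X/R_Y)²(T_X/T_Y)⁴ = (0.200)²(0.4959)⁴ = 0.002419.
F_X/F_Y = (L_X/L_Y)/(d_X/d_Y)² = 0.002419/(12.0)² = 1.680×10^-5.

1.68×10^-5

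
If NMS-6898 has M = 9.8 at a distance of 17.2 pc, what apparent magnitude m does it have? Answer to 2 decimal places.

10.98

m = M + 5 log₁₀(d/10 pc) = 9.8 + 5 log₁₀(17.2/10)
  = 9.8 + 5 × 0.236 = 9.8 + 1.18 = 10.98.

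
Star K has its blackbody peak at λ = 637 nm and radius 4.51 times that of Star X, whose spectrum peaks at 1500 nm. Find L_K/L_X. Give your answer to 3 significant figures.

Wien's law gives T ∝ 1/λ_max, so T_K/T_X = λ_X/λ_K = 1500/637 = 2.355.
Then L ∝ R²T⁴ gives L_K/L_X = (4.51)² × (2.355)⁴ = 20.34 × 30.75 = 625.4.

625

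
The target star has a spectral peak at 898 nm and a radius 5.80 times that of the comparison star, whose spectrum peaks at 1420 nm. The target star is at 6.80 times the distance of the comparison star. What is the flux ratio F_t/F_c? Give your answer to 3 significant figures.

4.55

Wien's law: T_t/T_c = λ_c/λ_t = 1420/898 = 1.581.
L_t/L_c = (R_t/R_c)²(T_t/T_c)⁴ = (5.80)²(1.581)⁴ = 210.3.
F_t/F_c = (L_t/L_c)/(d_t/d_c)² = 210.3/(6.80)² = 4.549.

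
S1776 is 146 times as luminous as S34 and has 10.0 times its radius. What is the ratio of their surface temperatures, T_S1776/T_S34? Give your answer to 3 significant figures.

1.10

L ∝ R²T⁴ gives T ∝ (L/R²)^(1/4), so
T_S1776/T_S34 = (146 / 10.0²)^(1/4) = (1.460)^(1/4) = 1.099.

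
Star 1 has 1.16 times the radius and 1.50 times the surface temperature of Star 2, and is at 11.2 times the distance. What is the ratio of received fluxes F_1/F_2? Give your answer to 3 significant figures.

L_1/L_2 = (R_1/R_2)²(T_1/T_2)⁴ = (1.16)² × (1.50)⁴ = 6.812.
F_1/F_2 = (L_1/L_2)/(d_1/d_2)² = 6.812 / (11.2)² = 0.05431.

0.0543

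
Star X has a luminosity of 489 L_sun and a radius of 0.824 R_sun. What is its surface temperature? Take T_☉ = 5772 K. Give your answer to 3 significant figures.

T/T_☉ = (L/L_☉)^(1/4) / (R/R_☉)^(1/2)
T = 5772 × (489)^(1/4) / √(0.824) = 5772 × 4.702 / 0.9077 = 2.990×10^4 K.

2.99×10^4 K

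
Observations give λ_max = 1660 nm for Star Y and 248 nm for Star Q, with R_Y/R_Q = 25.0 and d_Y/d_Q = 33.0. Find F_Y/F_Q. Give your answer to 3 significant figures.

2.86×10^-4

Wien's law: T_Y/T_Q = λ_Q/λ_Y = 248/1660 = 0.1494.
L_Y/L_Q = (R_Y/R_Q)²(T_Y/T_Q)⁴ = (25.0)²(0.1494)⁴ = 0.3114.
F_Y/F_Q = (L_Y/L_Q)/(d_Y/d_Q)² = 0.3114/(33.0)² = 2.859×10^-4.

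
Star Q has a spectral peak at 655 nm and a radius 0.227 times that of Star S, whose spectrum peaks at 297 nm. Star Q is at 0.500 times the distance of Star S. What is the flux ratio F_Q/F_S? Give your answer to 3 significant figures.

Wien's law: T_Q/T_S = λ_S/λ_Q = 297/655 = 0.4534.
L_Q/L_S = (R_Q/R_S)²(T_Q/T_S)⁴ = (0.227)²(0.4534)⁴ = 0.002178.
F_Q/F_S = (L_Q/L_S)/(d_Q/d_S)² = 0.002178/(0.500)² = 0.008713.

0.00871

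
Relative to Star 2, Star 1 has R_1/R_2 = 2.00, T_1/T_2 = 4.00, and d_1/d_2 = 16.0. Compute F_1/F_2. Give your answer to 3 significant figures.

4.00

L_1/L_2 = (R_1/R_2)²(T_1/T_2)⁴ = (2.00)² × (4.00)⁴ = 1024.
F_1/F_2 = (L_1/L_2)/(d_1/d_2)² = 1024 / (16.0)² = 4.000.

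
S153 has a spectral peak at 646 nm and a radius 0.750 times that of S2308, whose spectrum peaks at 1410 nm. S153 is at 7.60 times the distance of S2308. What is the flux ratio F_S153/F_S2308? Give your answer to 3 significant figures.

0.221

Wien's law: T_S153/T_S2308 = λ_S2308/λ_S153 = 1410/646 = 2.183.
L_S153/L_S2308 = (R_S153/R_S2308)²(T_S153/T_S2308)⁴ = (0.750)²(2.183)⁴ = 12.77.
F_S153/F_S2308 = (L_S153/L_S2308)/(d_S153/d_S2308)² = 12.77/(7.60)² = 0.2210.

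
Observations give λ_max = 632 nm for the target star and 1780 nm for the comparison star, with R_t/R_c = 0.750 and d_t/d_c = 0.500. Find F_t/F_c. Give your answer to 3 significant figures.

Wien's law: T_t/T_c = λ_c/λ_t = 1780/632 = 2.816.
L_t/L_c = (R_t/R_c)²(T_t/T_c)⁴ = (0.750)²(2.816)⁴ = 35.39.
F_t/F_c = (L_t/L_c)/(d_t/d_c)² = 35.39/(0.500)² = 141.6.

142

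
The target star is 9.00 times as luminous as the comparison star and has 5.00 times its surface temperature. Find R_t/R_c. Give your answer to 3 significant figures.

L ∝ R²T⁴ gives R ∝ √L / T², so
R_t/R_c = √(9.00) / (5.00)² = 3.000 / 25.00 = 0.1200.

0.120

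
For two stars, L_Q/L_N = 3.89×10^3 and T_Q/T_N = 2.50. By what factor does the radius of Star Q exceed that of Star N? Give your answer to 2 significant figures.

10

L ∝ R²T⁴ gives R ∝ √L / T², so
R_Q/R_N = √(3.89×10^3) / (2.50)² = 62.37 / 6.250 = 9.979.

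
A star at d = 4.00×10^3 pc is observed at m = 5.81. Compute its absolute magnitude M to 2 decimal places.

M = m − 5 log₁₀(d/10 pc) = 5.81 − 5 log₁₀(4.00×10^3/10)
  = 5.81 − 5 × 2.602 = 5.81 − 13.01 = -7.20.

-7.20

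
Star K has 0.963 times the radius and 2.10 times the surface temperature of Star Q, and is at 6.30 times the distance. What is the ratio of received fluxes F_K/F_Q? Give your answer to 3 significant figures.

0.454

L_K/L_Q = (R_K/R_Q)²(T_K/T_Q)⁴ = (0.963)² × (2.10)⁴ = 18.04.
F_K/F_Q = (L_K/L_Q)/(d_K/d_Q)² = 18.04 / (6.30)² = 0.4544.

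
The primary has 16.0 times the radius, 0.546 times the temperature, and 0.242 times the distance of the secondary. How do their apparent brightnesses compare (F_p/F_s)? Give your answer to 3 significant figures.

L_p/L_s = (R_p/R_s)²(T_p/T_s)⁴ = (16.0)² × (0.546)⁴ = 22.75.
F_p/F_s = (L_p/L_s)/(d_p/d_s)² = 22.75 / (0.242)² = 388.5.

388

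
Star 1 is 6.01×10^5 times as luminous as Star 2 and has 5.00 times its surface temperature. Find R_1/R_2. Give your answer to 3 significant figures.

31.0

L ∝ R²T⁴ gives R ∝ √L / T², so
R_1/R_2 = √(6.01×10^5) / (5.00)² = 775.2 / 25.00 = 31.01.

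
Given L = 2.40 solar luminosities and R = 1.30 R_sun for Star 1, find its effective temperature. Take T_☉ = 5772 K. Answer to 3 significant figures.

6.30×10^3 K

T/T_☉ = (L/L_☉)^(1/4) / (R/R_☉)^(1/2)
T = 5772 × (2.40)^(1/4) / √(1.30) = 5772 × 1.245 / 1.140 = 6301 K.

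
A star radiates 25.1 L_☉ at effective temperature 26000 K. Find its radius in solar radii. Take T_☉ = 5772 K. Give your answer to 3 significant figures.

R/R_☉ = √(L/L_☉) / (T/T_☉)² = √(25.1) / (4.505)²
       = 5.010 / 20.29 = 0.2469.

0.247 solar radii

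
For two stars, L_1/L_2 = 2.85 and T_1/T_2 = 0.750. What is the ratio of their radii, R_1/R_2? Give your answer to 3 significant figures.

3.00

L ∝ R²T⁴ gives R ∝ √L / T², so
R_1/R_2 = √(2.85) / (0.750)² = 1.688 / 0.5625 = 3.001.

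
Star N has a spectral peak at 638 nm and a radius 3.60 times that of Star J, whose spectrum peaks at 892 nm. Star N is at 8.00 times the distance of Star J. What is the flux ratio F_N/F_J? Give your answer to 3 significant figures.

0.774

Wien's law: T_N/T_J = λ_J/λ_N = 892/638 = 1.398.
L_N/L_J = (R_N/R_J)²(T_N/T_J)⁴ = (3.60)²(1.398)⁴ = 49.52.
F_N/F_J = (L_N/L_J)/(d_N/d_J)² = 49.52/(8.00)² = 0.7738.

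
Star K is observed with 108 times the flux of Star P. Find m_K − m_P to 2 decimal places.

-5.08

m_K − m_P = −2.5 log₁₀(F_K/F_P) = −2.5 log₁₀(108) = −2.5 × (2.033) = -5.084.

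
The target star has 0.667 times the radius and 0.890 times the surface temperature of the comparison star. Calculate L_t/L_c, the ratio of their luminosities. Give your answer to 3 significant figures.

From the Stefan–Boltzmann law, L ∝ R²T⁴, so
L_t/L_c = (R_t/R_c)² (T_t/T_c)⁴ = (0.667)² × (0.890)⁴ = 0.4449 × 0.6274 = 0.2791.

0.279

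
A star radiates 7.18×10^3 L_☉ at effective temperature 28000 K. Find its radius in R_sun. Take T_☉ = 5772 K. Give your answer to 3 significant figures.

3.60 R_sun

R/R_☉ = √(L/L_☉) / (T/T_☉)² = √(7.18×10^3) / (4.851)²
       = 84.73 / 23.53 = 3.601.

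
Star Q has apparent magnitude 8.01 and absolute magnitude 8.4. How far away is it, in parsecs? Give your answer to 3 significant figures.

8.36 pc

m − M = 5 log₁₀(d/10 pc)
8.01 − (8.4) = -0.39 = 5 log₁₀(d/10)
d = 10 × 10^(-0.39/5) = 10 × 10^-0.078 = 8.356 pc.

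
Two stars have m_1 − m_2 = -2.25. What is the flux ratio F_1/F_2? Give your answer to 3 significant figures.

7.94

F_1/F_2 = 10^(−(m_1 − m_2)/2.5) = 10^(2.25/2.5) = 10^0.900 = 7.943.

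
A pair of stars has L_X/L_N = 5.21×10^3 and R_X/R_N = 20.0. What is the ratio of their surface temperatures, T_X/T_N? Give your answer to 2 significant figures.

1.9

L ∝ R²T⁴ gives T ∝ (L/R²)^(1/4), so
T_X/T_N = (5.21×10^3 / 20.0²)^(1/4) = (13.03)^(1/4) = 1.900.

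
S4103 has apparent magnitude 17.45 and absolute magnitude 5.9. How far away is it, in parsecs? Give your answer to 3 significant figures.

2.04×10^3 pc

m − M = 5 log₁₀(d/10 pc)
17.45 − (5.9) = 11.55 = 5 log₁₀(d/10)
d = 10 × 10^(11.55/5) = 10 × 10^2.310 = 2042 pc.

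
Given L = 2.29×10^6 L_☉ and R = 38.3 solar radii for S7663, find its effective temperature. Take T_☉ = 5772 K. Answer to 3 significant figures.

3.63×10^4 K

T/T_☉ = (L/L_☉)^(1/4) / (R/R_☉)^(1/2)
T = 5772 × (2.29×10^6)^(1/4) / √(38.3) = 5772 × 38.90 / 6.189 = 3.628×10^4 K.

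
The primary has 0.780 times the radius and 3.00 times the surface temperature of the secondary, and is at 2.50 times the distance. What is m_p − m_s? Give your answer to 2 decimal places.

-2.24

L_p/L_s = (0.780)²(3.00)⁴ = 49.28.
F_p/F_s = (L_p/L_s)/(d_p/d_s)² = 49.28/6.250 = 7.885.
m_p − m_s = −2.5 log₁₀(7.885) = -2.24.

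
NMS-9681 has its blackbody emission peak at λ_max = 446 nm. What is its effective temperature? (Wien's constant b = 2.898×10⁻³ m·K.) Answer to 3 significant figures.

T = b/λ_max = 2.898×10⁻³ / (446×10⁻⁹) = 6498 K.

6.50×10^3 K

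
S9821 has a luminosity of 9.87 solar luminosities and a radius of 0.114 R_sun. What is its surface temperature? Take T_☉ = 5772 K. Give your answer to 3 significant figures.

3.03×10^4 K

T/T_☉ = (L/L_☉)^(1/4) / (R/R_☉)^(1/2)
T = 5772 × (9.87)^(1/4) / √(0.114) = 5772 × 1.772 / 0.3376 = 3.030×10^4 K.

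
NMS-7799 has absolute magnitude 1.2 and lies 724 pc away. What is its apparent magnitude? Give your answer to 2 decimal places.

10.50

m = M + 5 log₁₀(d/10 pc) = 1.2 + 5 log₁₀(724/10)
  = 1.2 + 5 × 1.860 = 1.2 + 9.30 = 10.50.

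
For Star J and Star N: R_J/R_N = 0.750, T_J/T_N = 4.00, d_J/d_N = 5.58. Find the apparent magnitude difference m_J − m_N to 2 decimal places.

L_J/L_N = (0.750)²(4.00)⁴ = 144.0.
F_J/F_N = (L_J/L_N)/(d_J/d_N)² = 144.0/31.14 = 4.625.
m_J − m_N = −2.5 log₁₀(4.625) = -1.66.

-1.66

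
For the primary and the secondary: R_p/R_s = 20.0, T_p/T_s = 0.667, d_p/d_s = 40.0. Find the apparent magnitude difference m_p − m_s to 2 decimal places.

L_p/L_s = (20.0)²(0.667)⁴ = 79.17.
F_p/F_s = (L_p/L_s)/(d_p/d_s)² = 79.17/1600 = 0.04948.
m_p − m_s = −2.5 log₁₀(0.04948) = 3.26.

3.26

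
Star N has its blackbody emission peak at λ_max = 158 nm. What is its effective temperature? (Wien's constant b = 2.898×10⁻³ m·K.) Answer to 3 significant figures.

1.83×10^4 K

T = b/λ_max = 2.898×10⁻³ / (158×10⁻⁹) = 1.834×10^4 K.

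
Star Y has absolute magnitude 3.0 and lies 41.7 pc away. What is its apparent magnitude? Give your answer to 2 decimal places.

6.10

m = M + 5 log₁₀(d/10 pc) = 3.0 + 5 log₁₀(41.7/10)
  = 3.0 + 5 × 0.620 = 3.0 + 3.10 = 6.10.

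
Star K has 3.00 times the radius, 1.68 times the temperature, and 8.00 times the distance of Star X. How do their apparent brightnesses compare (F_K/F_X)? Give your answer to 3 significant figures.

1.12

L_K/L_X = (R_K/R_X)²(T_K/T_X)⁴ = (3.00)² × (1.68)⁴ = 71.69.
F_K/F_X = (L_K/L_X)/(d_K/d_X)² = 71.69 / (8.00)² = 1.120.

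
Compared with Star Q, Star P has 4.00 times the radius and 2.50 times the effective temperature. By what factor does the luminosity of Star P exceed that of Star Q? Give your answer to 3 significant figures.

From the Stefan–Boltzmann law, L ∝ R²T⁴, so
L_P/L_Q = (R_P/R_Q)² (T_P/T_Q)⁴ = (4.00)² × (2.50)⁴ = 16.00 × 39.06 = 625.0.

625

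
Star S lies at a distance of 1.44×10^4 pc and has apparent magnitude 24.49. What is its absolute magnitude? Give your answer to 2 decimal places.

8.70

M = m − 5 log₁₀(d/10 pc) = 24.49 − 5 log₁₀(1.44×10^4/10)
  = 24.49 − 5 × 3.158 = 24.49 − 15.79 = 8.70.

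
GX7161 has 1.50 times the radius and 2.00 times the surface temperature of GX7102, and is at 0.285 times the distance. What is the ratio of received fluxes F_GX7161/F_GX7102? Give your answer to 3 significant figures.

443

L_GX7161/L_GX7102 = (R_GX7161/R_GX7102)²(T_GX7161/T_GX7102)⁴ = (1.50)² × (2.00)⁴ = 36.00.
F_GX7161/F_GX7102 = (L_GX7161/L_GX7102)/(d_GX7161/d_GX7102)² = 36.00 / (0.285)² = 443.2.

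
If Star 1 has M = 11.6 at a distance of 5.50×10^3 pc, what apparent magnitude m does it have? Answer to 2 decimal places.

25.30

m = M + 5 log₁₀(d/10 pc) = 11.6 + 5 log₁₀(5.50×10^3/10)
  = 11.6 + 5 × 2.740 = 11.6 + 13.70 = 25.30.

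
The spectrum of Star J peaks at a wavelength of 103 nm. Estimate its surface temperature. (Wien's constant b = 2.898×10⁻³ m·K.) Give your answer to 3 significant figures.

2.81×10^4 K

T = b/λ_max = 2.898×10⁻³ / (103×10⁻⁹) = 2.814×10^4 K.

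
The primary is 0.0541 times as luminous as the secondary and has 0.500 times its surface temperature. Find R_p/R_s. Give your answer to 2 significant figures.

L ∝ R²T⁴ gives R ∝ √L / T², so
R_p/R_s = √(0.0541) / (0.500)² = 0.2326 / 0.2500 = 0.9304.

0.93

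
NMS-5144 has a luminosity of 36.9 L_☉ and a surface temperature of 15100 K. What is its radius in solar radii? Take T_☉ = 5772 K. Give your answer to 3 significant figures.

R/R_☉ = √(L/L_☉) / (T/T_☉)² = √(36.9) / (2.616)²
       = 6.075 / 6.844 = 0.8876.

0.888 solar radii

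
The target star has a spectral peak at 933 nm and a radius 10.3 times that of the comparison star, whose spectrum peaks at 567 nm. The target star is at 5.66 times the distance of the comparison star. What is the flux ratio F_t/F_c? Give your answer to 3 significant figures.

Wien's law: T_t/T_c = λ_c/λ_t = 567/933 = 0.6077.
L_t/L_c = (R_t/R_c)²(T_t/T_c)⁴ = (10.3)²(0.6077)⁴ = 14.47.
F_t/F_c = (L_t/L_c)/(d_t/d_c)² = 14.47/(5.66)² = 0.4517.

0.452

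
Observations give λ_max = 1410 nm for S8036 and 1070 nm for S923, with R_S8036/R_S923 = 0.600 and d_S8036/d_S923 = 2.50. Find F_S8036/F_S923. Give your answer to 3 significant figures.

0.0191

Wien's law: T_S8036/T_S923 = λ_S923/λ_S8036 = 1070/1410 = 0.7589.
L_S8036/L_S923 = (R_S8036/R_S923)²(T_S8036/T_S923)⁴ = (0.600)²(0.7589)⁴ = 0.1194.
F_S8036/F_S923 = (L_S8036/L_S923)/(d_S8036/d_S923)² = 0.1194/(2.50)² = 0.01910.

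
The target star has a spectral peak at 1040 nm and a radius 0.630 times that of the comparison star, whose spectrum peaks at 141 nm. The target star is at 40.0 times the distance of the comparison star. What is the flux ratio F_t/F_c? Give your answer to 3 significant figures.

8.38×10^-8

Wien's law: T_t/T_c = λ_c/λ_t = 141/1040 = 0.1356.
L_t/L_c = (R_t/R_c)²(T_t/T_c)⁴ = (0.630)²(0.1356)⁴ = 1.341×10^-4.
F_t/F_c = (L_t/L_c)/(d_t/d_c)² = 1.341×10^-4/(40.0)² = 8.381×10^-8.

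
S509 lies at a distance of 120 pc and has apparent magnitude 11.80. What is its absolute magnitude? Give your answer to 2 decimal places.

M = m − 5 log₁₀(d/10 pc) = 11.80 − 5 log₁₀(120/10)
  = 11.80 − 5 × 1.079 = 11.80 − 5.40 = 6.40.

6.40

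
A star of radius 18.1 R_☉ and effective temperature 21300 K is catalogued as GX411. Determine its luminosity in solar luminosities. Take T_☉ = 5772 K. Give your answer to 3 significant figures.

L/L_☉ = (R/R_☉)² (T/T_☉)⁴ = (18.1)² × (21300/5772)⁴
       = 327.6 × (3.690)⁴ = 327.6 × 185.4 = 6.075×10^4.

6.08×10^4 solar luminosities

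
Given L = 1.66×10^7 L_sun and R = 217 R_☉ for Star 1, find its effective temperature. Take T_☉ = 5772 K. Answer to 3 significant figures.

2.50×10^4 K

T/T_☉ = (L/L_☉)^(1/4) / (R/R_☉)^(1/2)
T = 5772 × (1.66×10^7)^(1/4) / √(217) = 5772 × 63.83 / 14.73 = 2.501×10^4 K.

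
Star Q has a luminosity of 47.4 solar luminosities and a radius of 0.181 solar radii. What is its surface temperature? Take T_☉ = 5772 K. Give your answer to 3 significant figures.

3.56×10^4 K

T/T_☉ = (L/L_☉)^(1/4) / (R/R_☉)^(1/2)
T = 5772 × (47.4)^(1/4) / √(0.181) = 5772 × 2.624 / 0.4254 = 3.560×10^4 K.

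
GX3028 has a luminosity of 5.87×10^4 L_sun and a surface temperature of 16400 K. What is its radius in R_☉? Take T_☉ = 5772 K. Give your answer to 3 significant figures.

R/R_☉ = √(L/L_☉) / (T/T_☉)² = √(5.87×10^4) / (2.841)²
       = 242.3 / 8.073 = 30.01.

30.0 R_☉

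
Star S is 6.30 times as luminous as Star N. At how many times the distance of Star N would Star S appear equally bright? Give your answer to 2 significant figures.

2.5

Equal flux requires L_S/d_S² = L_N/d_N², so d_S/d_N = √(L_S/L_N)
= √(6.30) = 2.510.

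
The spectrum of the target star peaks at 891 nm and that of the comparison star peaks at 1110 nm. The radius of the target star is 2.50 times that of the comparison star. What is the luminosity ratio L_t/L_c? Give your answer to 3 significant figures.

Wien's law gives T ∝ 1/λ_max, so T_t/T_c = λ_c/λ_t = 1110/891 = 1.246.
Then L ∝ R²T⁴ gives L_t/L_c = (2.50)² × (1.246)⁴ = 6.250 × 2.409 = 15.05.

15.1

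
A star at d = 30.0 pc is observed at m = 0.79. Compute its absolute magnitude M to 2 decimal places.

M = m − 5 log₁₀(d/10 pc) = 0.79 − 5 log₁₀(30.0/10)
  = 0.79 − 5 × 0.477 = 0.79 − 2.39 = -1.60.

-1.60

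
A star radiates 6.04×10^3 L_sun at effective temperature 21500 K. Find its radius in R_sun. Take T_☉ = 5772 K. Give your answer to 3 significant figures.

5.60 R_sun

R/R_☉ = √(L/L_☉) / (T/T_☉)² = √(6.04×10^3) / (3.725)²
       = 77.72 / 13.87 = 5.601.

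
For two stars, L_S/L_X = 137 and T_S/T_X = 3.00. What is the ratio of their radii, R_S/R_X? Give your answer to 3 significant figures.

1.30

L ∝ R²T⁴ gives R ∝ √L / T², so
R_S/R_X = √(137) / (3.00)² = 11.70 / 9.000 = 1.301.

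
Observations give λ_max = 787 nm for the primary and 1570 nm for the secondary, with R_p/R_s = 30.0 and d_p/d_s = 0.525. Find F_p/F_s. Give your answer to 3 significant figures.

Wien's law: T_p/T_s = λ_s/λ_p = 1570/787 = 1.995.
L_p/L_s = (R_p/R_s)²(T_p/T_s)⁴ = (30.0)²(1.995)⁴ = 1.425×10^4.
F_p/F_s = (L_p/L_s)/(d_p/d_s)² = 1.425×10^4/(0.525)² = 5.172×10^4.

5.17×10^4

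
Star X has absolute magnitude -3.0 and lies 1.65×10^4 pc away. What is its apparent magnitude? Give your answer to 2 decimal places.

m = M + 5 log₁₀(d/10 pc) = -3.0 + 5 log₁₀(1.65×10^4/10)
  = -3.0 + 5 × 3.217 = -3.0 + 16.09 = 13.09.

13.09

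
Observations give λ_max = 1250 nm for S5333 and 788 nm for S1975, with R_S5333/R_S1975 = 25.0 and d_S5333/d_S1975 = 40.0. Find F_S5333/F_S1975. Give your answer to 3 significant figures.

0.0617

Wien's law: T_S5333/T_S1975 = λ_S1975/λ_S5333 = 788/1250 = 0.6304.
L_S5333/L_S1975 = (R_S5333/R_S1975)²(T_S5333/T_S1975)⁴ = (25.0)²(0.6304)⁴ = 98.71.
F_S5333/F_S1975 = (L_S5333/L_S1975)/(d_S5333/d_S1975)² = 98.71/(40.0)² = 0.06169.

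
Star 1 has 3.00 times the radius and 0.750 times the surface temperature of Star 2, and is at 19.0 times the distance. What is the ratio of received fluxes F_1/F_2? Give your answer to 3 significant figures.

0.00789

L_1/L_2 = (R_1/R_2)²(T_1/T_2)⁴ = (3.00)² × (0.750)⁴ = 2.848.
F_1/F_2 = (L_1/L_2)/(d_1/d_2)² = 2.848 / (19.0)² = 0.007888.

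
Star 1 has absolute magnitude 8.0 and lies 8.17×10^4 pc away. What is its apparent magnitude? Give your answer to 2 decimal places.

27.56

m = M + 5 log₁₀(d/10 pc) = 8.0 + 5 log₁₀(8.17×10^4/10)
  = 8.0 + 5 × 3.912 = 8.0 + 19.56 = 27.56.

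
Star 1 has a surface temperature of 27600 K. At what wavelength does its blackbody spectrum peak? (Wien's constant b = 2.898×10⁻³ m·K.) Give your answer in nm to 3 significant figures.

λ_max = b/T = 2.898×10⁻³ / 27600 = 1.05×10^-7 m = 105.0 nm.

105 nm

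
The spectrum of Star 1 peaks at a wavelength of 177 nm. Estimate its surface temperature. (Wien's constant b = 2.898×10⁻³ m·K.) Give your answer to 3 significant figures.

1.64×10^4 K

T = b/λ_max = 2.898×10⁻³ / (177×10⁻⁹) = 1.637×10^4 K.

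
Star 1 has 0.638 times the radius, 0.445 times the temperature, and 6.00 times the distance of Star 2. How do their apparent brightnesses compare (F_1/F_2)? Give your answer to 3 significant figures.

4.43×10^-4

L_1/L_2 = (R_1/R_2)²(T_1/T_2)⁴ = (0.638)² × (0.445)⁴ = 0.01596.
F_1/F_2 = (L_1/L_2)/(d_1/d_2)² = 0.01596 / (6.00)² = 4.434×10^-4.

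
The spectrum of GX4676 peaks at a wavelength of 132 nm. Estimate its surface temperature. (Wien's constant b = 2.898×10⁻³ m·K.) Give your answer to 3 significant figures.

T = b/λ_max = 2.898×10⁻³ / (132×10⁻⁹) = 2.195×10^4 K.

2.20×10^4 K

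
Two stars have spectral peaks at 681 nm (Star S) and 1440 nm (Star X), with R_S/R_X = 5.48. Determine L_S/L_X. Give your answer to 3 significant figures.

Wien's law gives T ∝ 1/λ_max, so T_S/T_X = λ_X/λ_S = 1440/681 = 2.115.
Then L ∝ R²T⁴ gives L_S/L_X = (5.48)² × (2.115)⁴ = 30.03 × 19.99 = 600.4.

600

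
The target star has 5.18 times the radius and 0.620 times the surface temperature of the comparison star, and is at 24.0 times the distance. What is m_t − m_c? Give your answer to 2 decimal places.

L_t/L_c = (5.18)²(0.620)⁴ = 3.965.
F_t/F_c = (L_t/L_c)/(d_t/d_c)² = 3.965/576.0 = 0.006883.
m_t − m_c = −2.5 log₁₀(0.006883) = 5.41.

5.41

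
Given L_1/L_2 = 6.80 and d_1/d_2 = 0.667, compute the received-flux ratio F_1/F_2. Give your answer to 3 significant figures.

15.3

F = L/(4πd²), so F_1/F_2 = (L_1/L_2) / (d_1/d_2)²
= 6.80 / (0.667)² = 6.80 / 0.4449 = 15.28.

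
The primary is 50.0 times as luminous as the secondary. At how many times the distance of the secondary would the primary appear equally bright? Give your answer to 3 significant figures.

7.07

Equal flux requires L_p/d_p² = L_s/d_s², so d_p/d_s = √(L_p/L_s)
= √(50.0) = 7.071.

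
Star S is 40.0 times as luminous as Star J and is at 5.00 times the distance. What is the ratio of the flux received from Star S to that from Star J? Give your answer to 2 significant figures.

1.6

F = L/(4πd²), so F_S/F_J = (L_S/L_J) / (d_S/d_J)²
= 40.0 / (5.00)² = 40.0 / 25.00 = 1.600.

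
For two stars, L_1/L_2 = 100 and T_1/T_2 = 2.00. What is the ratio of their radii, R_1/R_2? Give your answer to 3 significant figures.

2.50

L ∝ R²T⁴ gives R ∝ √L / T², so
R_1/R_2 = √(100) / (2.00)² = 10.00 / 4.000 = 2.500.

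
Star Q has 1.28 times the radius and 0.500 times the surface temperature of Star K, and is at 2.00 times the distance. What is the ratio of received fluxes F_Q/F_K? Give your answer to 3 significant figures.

L_Q/L_K = (R_Q/R_K)²(T_Q/T_K)⁴ = (1.28)² × (0.500)⁴ = 0.1024.
F_Q/F_K = (L_Q/L_K)/(d_Q/d_K)² = 0.1024 / (2.00)² = 0.02560.

0.0256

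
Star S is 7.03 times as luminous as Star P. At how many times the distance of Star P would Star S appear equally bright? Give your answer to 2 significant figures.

2.7

Equal flux requires L_S/d_S² = L_P/d_P², so d_S/d_P = √(L_S/L_P)
= √(7.03) = 2.651.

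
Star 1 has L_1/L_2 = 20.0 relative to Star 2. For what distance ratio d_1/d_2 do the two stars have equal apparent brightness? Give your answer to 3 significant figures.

Equal flux requires L_1/d_1² = L_2/d_2², so d_1/d_2 = √(L_1/L_2)
= √(20.0) = 4.472.

4.47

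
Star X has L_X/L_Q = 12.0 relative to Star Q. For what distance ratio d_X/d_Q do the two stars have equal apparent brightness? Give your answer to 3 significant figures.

3.46

Equal flux requires L_X/d_X² = L_Q/d_Q², so d_X/d_Q = √(L_X/L_Q)
= √(12.0) = 3.464.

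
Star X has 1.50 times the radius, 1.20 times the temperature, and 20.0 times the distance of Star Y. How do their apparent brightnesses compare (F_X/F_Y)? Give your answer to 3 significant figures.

L_X/L_Y = (R_X/R_Y)²(T_X/T_Y)⁴ = (1.50)² × (1.20)⁴ = 4.666.
F_X/F_Y = (L_X/L_Y)/(d_X/d_Y)² = 4.666 / (20.0)² = 0.01166.

0.0117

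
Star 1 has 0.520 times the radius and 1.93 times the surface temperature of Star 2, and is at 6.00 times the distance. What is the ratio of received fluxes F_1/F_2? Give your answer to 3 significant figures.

0.104

L_1/L_2 = (R_1/R_2)²(T_1/T_2)⁴ = (0.520)² × (1.93)⁴ = 3.752.
F_1/F_2 = (L_1/L_2)/(d_1/d_2)² = 3.752 / (6.00)² = 0.1042.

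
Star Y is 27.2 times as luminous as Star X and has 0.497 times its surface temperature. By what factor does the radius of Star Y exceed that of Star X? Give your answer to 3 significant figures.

21.1

L ∝ R²T⁴ gives R ∝ √L / T², so
R_Y/R_X = √(27.2) / (0.497)² = 5.215 / 0.2470 = 21.11.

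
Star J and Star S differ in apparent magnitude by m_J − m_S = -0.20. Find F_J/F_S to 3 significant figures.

F_J/F_S = 10^(−(m_J − m_S)/2.5) = 10^(0.20/2.5) = 10^0.080 = 1.202.

1.20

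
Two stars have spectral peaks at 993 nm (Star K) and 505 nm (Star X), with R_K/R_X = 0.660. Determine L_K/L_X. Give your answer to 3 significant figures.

Wien's law gives T ∝ 1/λ_max, so T_K/T_X = λ_X/λ_K = 505/993 = 0.5086.
Then L ∝ R²T⁴ gives L_K/L_X = (0.660)² × (0.5086)⁴ = 0.4356 × 0.06689 = 0.02914.

0.0291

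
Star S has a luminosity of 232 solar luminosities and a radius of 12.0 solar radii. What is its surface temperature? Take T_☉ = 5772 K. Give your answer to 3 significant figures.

6.50×10^3 K

T/T_☉ = (L/L_☉)^(1/4) / (R/R_☉)^(1/2)
T = 5772 × (232)^(1/4) / √(12.0) = 5772 × 3.903 / 3.464 = 6503 K.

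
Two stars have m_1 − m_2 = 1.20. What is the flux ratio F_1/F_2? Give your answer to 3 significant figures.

F_1/F_2 = 10^(−(m_1 − m_2)/2.5) = 10^(-1.20/2.5) = 10^-0.480 = 0.3311.

0.331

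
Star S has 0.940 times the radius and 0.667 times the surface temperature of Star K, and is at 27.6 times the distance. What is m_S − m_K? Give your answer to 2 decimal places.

9.10

L_S/L_K = (0.940)²(0.667)⁴ = 0.1749.
F_S/F_K = (L_S/L_K)/(d_S/d_K)² = 0.1749/761.8 = 2.296×10^-4.
m_S − m_K = −2.5 log₁₀(2.296×10^-4) = 9.10.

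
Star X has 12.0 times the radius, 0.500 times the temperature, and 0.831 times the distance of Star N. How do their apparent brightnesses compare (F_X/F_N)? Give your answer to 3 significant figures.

L_X/L_N = (R_X/R_N)²(T_X/T_N)⁴ = (12.0)² × (0.500)⁴ = 9.000.
F_X/F_N = (L_X/L_N)/(d_X/d_N)² = 9.000 / (0.831)² = 13.03.

13.0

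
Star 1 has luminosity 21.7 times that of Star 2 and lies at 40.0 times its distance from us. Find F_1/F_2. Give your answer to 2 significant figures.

0.014

F = L/(4πd²), so F_1/F_2 = (L_1/L_2) / (d_1/d_2)²
= 21.7 / (40.0)² = 21.7 / 1600 = 0.01356.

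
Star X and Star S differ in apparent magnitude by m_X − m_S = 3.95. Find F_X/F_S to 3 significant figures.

F_X/F_S = 10^(−(m_X − m_S)/2.5) = 10^(-3.95/2.5) = 10^-1.580 = 0.02630.

0.0263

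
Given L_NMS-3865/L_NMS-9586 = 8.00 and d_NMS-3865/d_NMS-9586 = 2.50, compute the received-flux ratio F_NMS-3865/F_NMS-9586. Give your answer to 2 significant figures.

1.3

F = L/(4πd²), so F_NMS-3865/F_NMS-9586 = (L_NMS-3865/L_NMS-9586) / (d_NMS-3865/d_NMS-9586)²
= 8.00 / (2.50)² = 8.00 / 6.250 = 1.280.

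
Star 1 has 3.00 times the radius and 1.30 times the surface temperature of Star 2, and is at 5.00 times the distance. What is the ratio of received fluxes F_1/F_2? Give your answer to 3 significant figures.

L_1/L_2 = (R_1/R_2)²(T_1/T_2)⁴ = (3.00)² × (1.30)⁴ = 25.70.
F_1/F_2 = (L_1/L_2)/(d_1/d_2)² = 25.70 / (5.00)² = 1.028.

1.03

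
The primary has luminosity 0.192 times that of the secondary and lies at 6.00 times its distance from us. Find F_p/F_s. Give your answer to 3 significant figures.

0.00533

F = L/(4πd²), so F_p/F_s = (L_p/L_s) / (d_p/d_s)²
= 0.192 / (6.00)² = 0.192 / 36.00 = 0.005333.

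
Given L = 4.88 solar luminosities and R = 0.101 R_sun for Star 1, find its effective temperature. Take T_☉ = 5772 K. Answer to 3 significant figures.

2.70×10^4 K

T/T_☉ = (L/L_☉)^(1/4) / (R/R_☉)^(1/2)
T = 5772 × (4.88)^(1/4) / √(0.101) = 5772 × 1.486 / 0.3178 = 2.699×10^4 K.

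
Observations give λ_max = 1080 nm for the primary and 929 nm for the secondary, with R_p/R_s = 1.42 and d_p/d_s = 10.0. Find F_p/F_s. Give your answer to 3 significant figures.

Wien's law: T_p/T_s = λ_s/λ_p = 929/1080 = 0.8602.
L_p/L_s = (R_p/R_s)²(T_p/T_s)⁴ = (1.42)²(0.8602)⁴ = 1.104.
F_p/F_s = (L_p/L_s)/(d_p/d_s)² = 1.104/(10.0)² = 0.01104.

0.0110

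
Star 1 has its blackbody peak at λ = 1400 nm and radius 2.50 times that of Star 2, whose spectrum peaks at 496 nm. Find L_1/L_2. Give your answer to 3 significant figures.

Wien's law gives T ∝ 1/λ_max, so T_1/T_2 = λ_2/λ_1 = 496/1400 = 0.3543.
Then L ∝ R²T⁴ gives L_1/L_2 = (2.50)² × (0.3543)⁴ = 6.250 × 0.01575 = 0.09847.

0.0985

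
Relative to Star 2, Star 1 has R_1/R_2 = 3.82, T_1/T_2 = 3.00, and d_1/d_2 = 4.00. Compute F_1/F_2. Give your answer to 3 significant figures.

L_1/L_2 = (R_1/R_2)²(T_1/T_2)⁴ = (3.82)² × (3.00)⁴ = 1182.
F_1/F_2 = (L_1/L_2)/(d_1/d_2)² = 1182 / (4.00)² = 73.87.

73.9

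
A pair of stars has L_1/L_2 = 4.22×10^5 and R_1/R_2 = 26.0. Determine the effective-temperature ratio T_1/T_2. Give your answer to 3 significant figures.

L ∝ R²T⁴ gives T ∝ (L/R²)^(1/4), so
T_1/T_2 = (4.22×10^5 / 26.0²)^(1/4) = (624.3)^(1/4) = 4.999.

5.00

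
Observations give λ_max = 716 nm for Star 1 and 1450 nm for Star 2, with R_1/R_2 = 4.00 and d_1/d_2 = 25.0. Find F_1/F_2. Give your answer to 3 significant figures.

Wien's law: T_1/T_2 = λ_2/λ_1 = 1450/716 = 2.025.
L_1/L_2 = (R_1/R_2)²(T_1/T_2)⁴ = (4.00)²(2.025)⁴ = 269.1.
F_1/F_2 = (L_1/L_2)/(d_1/d_2)² = 269.1/(25.0)² = 0.4306.

0.431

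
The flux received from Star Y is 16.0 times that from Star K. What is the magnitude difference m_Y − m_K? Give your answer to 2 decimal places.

-3.01

m_Y − m_K = −2.5 log₁₀(F_Y/F_K) = −2.5 log₁₀(16.0) = −2.5 × (1.204) = -3.010.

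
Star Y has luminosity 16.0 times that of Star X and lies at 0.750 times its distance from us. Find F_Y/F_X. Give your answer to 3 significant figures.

F = L/(4πd²), so F_Y/F_X = (L_Y/L_X) / (d_Y/d_X)²
= 16.0 / (0.750)² = 16.0 / 0.5625 = 28.44.

28.4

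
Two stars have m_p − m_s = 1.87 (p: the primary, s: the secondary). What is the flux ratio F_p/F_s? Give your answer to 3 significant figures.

F_p/F_s = 10^(−(m_p − m_s)/2.5) = 10^(-1.87/2.5) = 10^-0.748 = 0.1786.

0.179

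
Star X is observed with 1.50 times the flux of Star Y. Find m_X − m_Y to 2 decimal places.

-0.44

m_X − m_Y = −2.5 log₁₀(F_X/F_Y) = −2.5 log₁₀(1.50) = −2.5 × (0.176) = -0.440.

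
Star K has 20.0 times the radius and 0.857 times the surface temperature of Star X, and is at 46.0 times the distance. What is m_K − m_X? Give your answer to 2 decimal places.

L_K/L_X = (20.0)²(0.857)⁴ = 215.8.
F_K/F_X = (L_K/L_X)/(d_K/d_X)² = 215.8/2116 = 0.1020.
m_K − m_X = −2.5 log₁₀(0.1020) = 2.48.

2.48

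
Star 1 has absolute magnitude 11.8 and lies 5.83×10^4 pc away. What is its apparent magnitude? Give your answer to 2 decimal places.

30.63

m = M + 5 log₁₀(d/10 pc) = 11.8 + 5 log₁₀(5.83×10^4/10)
  = 11.8 + 5 × 3.766 = 11.8 + 18.83 = 30.63.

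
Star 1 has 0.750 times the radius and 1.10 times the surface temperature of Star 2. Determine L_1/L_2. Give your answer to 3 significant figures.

0.824

From the Stefan–Boltzmann law, L ∝ R²T⁴, so
L_1/L_2 = (R_1/R_2)² (T_1/T_2)⁴ = (0.750)² × (1.10)⁴ = 0.5625 × 1.464 = 0.8236.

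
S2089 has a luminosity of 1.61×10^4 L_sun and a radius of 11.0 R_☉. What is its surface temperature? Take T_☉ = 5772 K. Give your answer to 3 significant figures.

1.96×10^4 K

T/T_☉ = (L/L_☉)^(1/4) / (R/R_☉)^(1/2)
T = 5772 × (1.61×10^4)^(1/4) / √(11.0) = 5772 × 11.26 / 3.317 = 1.960×10^4 K.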